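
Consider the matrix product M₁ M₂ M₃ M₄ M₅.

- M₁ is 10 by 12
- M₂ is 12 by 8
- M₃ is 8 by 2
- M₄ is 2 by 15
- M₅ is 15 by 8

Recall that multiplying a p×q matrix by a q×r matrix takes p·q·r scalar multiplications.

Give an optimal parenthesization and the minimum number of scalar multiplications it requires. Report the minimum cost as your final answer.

832

Adjacent pairs: M₁M₂ = 10·12·8 = 960; M₂M₃ = 12·8·2 = 192; M₃M₄ = 8·2·15 = 240; M₄M₅ = 2·15·8 = 240.
Length 3: M₁..M₃: k=1: 0+192+10·12·2=432; k=2: 960+0+10·8·2=1120 → min 432 | M₂..M₄: k=2: 0+240+12·8·15=1680; k=3: 192+0+12·2·15=552 → min 552 | M₃..M₅: k=3: 0+240+8·2·8=368; k=4: 240+0+8·15·8=1200 → min 368.
Length 4: M₁..M₄: k=1: 0+552+10·12·15=2352; k=2: 960+240+10·8·15=2400; k=3: 432+0+10·2·15=732 → min 732 | M₂..M₅: k=2: 0+368+12·8·8=1136; k=3: 192+240+12·2·8=624; k=4: 552+0+12·15·8=1992 → min 624.
Length 5: M₁..M₅: k=1: 0+624+10·12·8=1584; k=2: 960+368+10·8·8=1968; k=3: 432+240+10·2·8=832; k=4: 732+0+10·15·8=1932 → min 832.
Optimal parenthesization: ((M₁ (M₂ M₃)) (M₄ M₅)) with cost 832.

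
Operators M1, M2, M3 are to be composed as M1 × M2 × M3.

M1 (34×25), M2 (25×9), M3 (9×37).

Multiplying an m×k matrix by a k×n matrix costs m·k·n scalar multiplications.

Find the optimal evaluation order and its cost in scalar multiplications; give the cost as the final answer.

(M1 × (M2 × M3)): cost 39775.
((M1 × M2) × M3): cost 18972.
Optimal: ((M1 × M2) × M3) with cost 18972.

18972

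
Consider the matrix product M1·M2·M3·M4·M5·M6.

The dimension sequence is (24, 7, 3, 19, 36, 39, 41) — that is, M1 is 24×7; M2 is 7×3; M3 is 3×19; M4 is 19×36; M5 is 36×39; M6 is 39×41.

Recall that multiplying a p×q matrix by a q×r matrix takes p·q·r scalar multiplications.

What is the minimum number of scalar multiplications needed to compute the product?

Adjacent pairs: M1M2 = 24·7·3 = 504; M2M3 = 7·3·19 = 399; M3M4 = 3·19·36 = 2052; M4M5 = 19·36·39 = 26676; M5M6 = 36·39·41 = 57564.
Length 3: M1..M3: k=1: 0+399+24·7·19=3591; k=2: 504+0+24·3·19=1872 → min 1872 | M2..M4: k=2: 0+2052+7·3·36=2808; k=3: 399+0+7·19·36=5187 → min 2808 | M3..M5: k=3: 0+26676+3·19·39=28899; k=4: 2052+0+3·36·39=6264 → min 6264 | M4..M6: k=4: 0+57564+19·36·41=85608; k=5: 26676+0+19·39·41=57057 → min 57057.
Length 4: M1..M4: k=1: 0+2808+24·7·36=8856; k=2: 504+2052+24·3·36=5148; k=3: 1872+0+24·19·36=18288 → min 5148 | M2..M5: k=2: 0+6264+7·3·39=7083; k=3: 399+26676+7·19·39=32262; k=4: 2808+0+7·36·39=12636 → min 7083 | M3..M6: k=3: 0+57057+3·19·41=59394; k=4: 2052+57564+3·36·41=64044; k=5: 6264+0+3·39·41=11061 → min 11061.
Length 5: M1..M5: k=1: 0+7083+24·7·39=13635; k=2: 504+6264+24·3·39=9576; k=3: 1872+26676+24·19·39=46332; k=4: 5148+0+24·36·39=38844 → min 9576 | M2..M6: k=2: 0+11061+7·3·41=11922; k=3: 399+57057+7·19·41=62909; k=4: 2808+57564+7·36·41=70704; k=5: 7083+0+7·39·41=18276 → min 11922.
Length 6: M1..M6: k=1: 0+11922+24·7·41=18810; k=2: 504+11061+24·3·41=14517; k=3: 1872+57057+24·19·41=77625; k=4: 5148+57564+24·36·41=98136; k=5: 9576+0+24·39·41=47952 → min 14517.
Optimal order: ((M1·M2)·(((M3·M4)·M5)·M6)) with cost 14517.

14517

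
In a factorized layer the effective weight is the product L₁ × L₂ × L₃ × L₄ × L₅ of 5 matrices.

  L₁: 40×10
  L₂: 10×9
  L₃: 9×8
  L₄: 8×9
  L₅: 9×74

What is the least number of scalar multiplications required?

31680

Adjacent pairs: L₁L₂ = 40·10·9 = 3600; L₂L₃ = 10·9·8 = 720; L₃L₄ = 9·8·9 = 648; L₄L₅ = 8·9·74 = 5328.
Length 3: L₁..L₃: k=1: 0+720+40·10·8=3920; k=2: 3600+0+40·9·8=6480 → min 3920 | L₂..L₄: k=2: 0+648+10·9·9=1458; k=3: 720+0+10·8·9=1440 → min 1440 | L₃..L₅: k=3: 0+5328+9·8·74=10656; k=4: 648+0+9·9·74=6642 → min 6642.
Length 4: L₁..L₄: k=1: 0+1440+40·10·9=5040; k=2: 3600+648+40·9·9=7488; k=3: 3920+0+40·8·9=6800 → min 5040 | L₂..L₅: k=2: 0+6642+10·9·74=13302; k=3: 720+5328+10·8·74=11968; k=4: 1440+0+10·9·74=8100 → min 8100.
Length 5: L₁..L₅: k=1: 0+8100+40·10·74=37700; k=2: 3600+6642+40·9·74=36882; k=3: 3920+5328+40·8·74=32928; k=4: 5040+0+40·9·74=31680 → min 31680.
Optimal order: ((L₁ × ((L₂ × L₃) × L₄)) × L₅) with cost 31680.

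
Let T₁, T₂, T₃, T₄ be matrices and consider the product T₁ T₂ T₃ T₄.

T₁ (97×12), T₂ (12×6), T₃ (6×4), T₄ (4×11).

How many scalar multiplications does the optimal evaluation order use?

9212

Adjacent pairs: T₁T₂ = 97·12·6 = 6984; T₂T₃ = 12·6·4 = 288; T₃T₄ = 6·4·11 = 264.
Length 3: T₁..T₃: k=1: 0+288+97·12·4=4944; k=2: 6984+0+97·6·4=9312 → min 4944 | T₂..T₄: k=2: 0+264+12·6·11=1056; k=3: 288+0+12·4·11=816 → min 816.
Length 4: T₁..T₄: k=1: 0+816+97·12·11=13620; k=2: 6984+264+97·6·11=13650; k=3: 4944+0+97·4·11=9212 → min 9212.
Optimal order: ((T₁ (T₂ T₃)) T₄) with cost 9212.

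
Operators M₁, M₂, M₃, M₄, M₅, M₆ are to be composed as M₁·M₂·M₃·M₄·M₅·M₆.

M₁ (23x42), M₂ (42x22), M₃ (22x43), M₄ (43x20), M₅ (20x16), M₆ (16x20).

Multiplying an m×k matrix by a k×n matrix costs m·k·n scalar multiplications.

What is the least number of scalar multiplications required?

62668

Adjacent pairs: M₁M₂ = 23·42·22 = 21252; M₂M₃ = 42·22·43 = 39732; M₃M₄ = 22·43·20 = 18920; M₄M₅ = 43·20·16 = 13760; M₅M₆ = 20·16·20 = 6400.
Length 3: M₁..M₃: k=1: 0+39732+23·42·43=81270; k=2: 21252+0+23·22·43=43010 → min 43010 | M₂..M₄: k=2: 0+18920+42·22·20=37400; k=3: 39732+0+42·43·20=75852 → min 37400 | M₃..M₅: k=3: 0+13760+22·43·16=28896; k=4: 18920+0+22·20·16=25960 → min 25960 | M₄..M₆: k=4: 0+6400+43·20·20=23600; k=5: 13760+0+43·16·20=27520 → min 23600.
Length 4: M₁..M₄: k=1: 0+37400+23·42·20=56720; k=2: 21252+18920+23·22·20=50292; k=3: 43010+0+23·43·20=62790 → min 50292 | M₂..M₅: k=2: 0+25960+42·22·16=40744; k=3: 39732+13760+42·43·16=82388; k=4: 37400+0+42·20·16=50840 → min 40744 | M₃..M₆: k=3: 0+23600+22·43·20=42520; k=4: 18920+6400+22·20·20=34120; k=5: 25960+0+22·16·20=33000 → min 33000.
Length 5: M₁..M₅: k=1: 0+40744+23·42·16=56200; k=2: 21252+25960+23·22·16=55308; k=3: 43010+13760+23·43·16=72594; k=4: 50292+0+23·20·16=57652 → min 55308 | M₂..M₆: k=2: 0+33000+42·22·20=51480; k=3: 39732+23600+42·43·20=99452; k=4: 37400+6400+42·20·20=60600; k=5: 40744+0+42·16·20=54184 → min 51480.
Length 6: M₁..M₆: k=1: 0+51480+23·42·20=70800; k=2: 21252+33000+23·22·20=64372; k=3: 43010+23600+23·43·20=86390; k=4: 50292+6400+23·20·20=65892; k=5: 55308+0+23·16·20=62668 → min 62668.
Optimal order: (((M₁·M₂)·((M₃·M₄)·M₅))·M₆) with cost 62668.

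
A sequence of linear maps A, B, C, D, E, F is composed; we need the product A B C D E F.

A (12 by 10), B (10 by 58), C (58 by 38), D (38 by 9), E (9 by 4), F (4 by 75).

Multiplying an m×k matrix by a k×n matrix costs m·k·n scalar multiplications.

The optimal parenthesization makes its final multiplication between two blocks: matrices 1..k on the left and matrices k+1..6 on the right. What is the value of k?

Adjacent pairs: AB = 12·10·58 = 6960; BC = 10·58·38 = 22040; CD = 58·38·9 = 19836; DE = 38·9·4 = 1368; EF = 9·4·75 = 2700.
Length 3: A..C: k=1: 0+22040+12·10·38=26600; k=2: 6960+0+12·58·38=33408 → min 26600 | B..D: k=2: 0+19836+10·58·9=25056; k=3: 22040+0+10·38·9=25460 → min 25056 | C..E: k=3: 0+1368+58·38·4=10184; k=4: 19836+0+58·9·4=21924 → min 10184 | D..F: k=4: 0+2700+38·9·75=28350; k=5: 1368+0+38·4·75=12768 → min 12768.
Length 4: A..D: k=1: 0+25056+12·10·9=26136; k=2: 6960+19836+12·58·9=33060; k=3: 26600+0+12·38·9=30704 → min 26136 | B..E: k=2: 0+10184+10·58·4=12504; k=3: 22040+1368+10·38·4=24928; k=4: 25056+0+10·9·4=25416 → min 12504 | C..F: k=3: 0+12768+58·38·75=178068; k=4: 19836+2700+58·9·75=61686; k=5: 10184+0+58·4·75=27584 → min 27584.
Length 5: A..E: k=1: 0+12504+12·10·4=12984; k=2: 6960+10184+12·58·4=19928; k=3: 26600+1368+12·38·4=29792; k=4: 26136+0+12·9·4=26568 → min 12984 | B..F: k=2: 0+27584+10·58·75=71084; k=3: 22040+12768+10·38·75=63308; k=4: 25056+2700+10·9·75=34506; k=5: 12504+0+10·4·75=15504 → min 15504.
Top-level splits: k=1: (A..A)·(B..F) → 0+15504+12·10·75 = 24504; k=2: (A..B)·(C..F) → 6960+27584+12·58·75 = 86744; k=3: (A..C)·(D..F) → 26600+12768+12·38·75 = 73568; k=4: (A..D)·(E..F) → 26136+2700+12·9·75 = 36936; k=5: (A..E)·(F..F) → 12984+0+12·4·75 = 16584.
Best split is after E, i.e. k = 5.

5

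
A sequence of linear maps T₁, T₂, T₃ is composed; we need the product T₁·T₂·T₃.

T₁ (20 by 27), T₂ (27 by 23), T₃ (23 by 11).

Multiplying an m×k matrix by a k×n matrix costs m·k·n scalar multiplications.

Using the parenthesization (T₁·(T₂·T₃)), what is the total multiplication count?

12771

(T₂·T₃): 27×23 by 23×11 → 27×11, cost 27·23·11 = 6831
(T₁·(T₂·T₃)): 20×27 by 27×11 → 20×11, cost 20·27·11 = 5940; cumulative 12771
Total: 12771 scalar multiplications.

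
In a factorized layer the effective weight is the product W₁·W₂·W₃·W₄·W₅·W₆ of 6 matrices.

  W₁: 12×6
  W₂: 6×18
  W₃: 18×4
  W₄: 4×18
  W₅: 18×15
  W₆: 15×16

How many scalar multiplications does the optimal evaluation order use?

Adjacent pairs: W₁W₂ = 12·6·18 = 1296; W₂W₃ = 6·18·4 = 432; W₃W₄ = 18·4·18 = 1296; W₄W₅ = 4·18·15 = 1080; W₅W₆ = 18·15·16 = 4320.
Length 3: W₁..W₃: k=1: 0+432+12·6·4=720; k=2: 1296+0+12·18·4=2160 → min 720 | W₂..W₄: k=2: 0+1296+6·18·18=3240; k=3: 432+0+6·4·18=864 → min 864 | W₃..W₅: k=3: 0+1080+18·4·15=2160; k=4: 1296+0+18·18·15=6156 → min 2160 | W₄..W₆: k=4: 0+4320+4·18·16=5472; k=5: 1080+0+4·15·16=2040 → min 2040.
Length 4: W₁..W₄: k=1: 0+864+12·6·18=2160; k=2: 1296+1296+12·18·18=6480; k=3: 720+0+12·4·18=1584 → min 1584 | W₂..W₅: k=2: 0+2160+6·18·15=3780; k=3: 432+1080+6·4·15=1872; k=4: 864+0+6·18·15=2484 → min 1872 | W₃..W₆: k=3: 0+2040+18·4·16=3192; k=4: 1296+4320+18·18·16=10800; k=5: 2160+0+18·15·16=6480 → min 3192.
Length 5: W₁..W₅: k=1: 0+1872+12·6·15=2952; k=2: 1296+2160+12·18·15=6696; k=3: 720+1080+12·4·15=2520; k=4: 1584+0+12·18·15=4824 → min 2520 | W₂..W₆: k=2: 0+3192+6·18·16=4920; k=3: 432+2040+6·4·16=2856; k=4: 864+4320+6·18·16=6912; k=5: 1872+0+6·15·16=3312 → min 2856.
Length 6: W₁..W₆: k=1: 0+2856+12·6·16=4008; k=2: 1296+3192+12·18·16=7944; k=3: 720+2040+12·4·16=3528; k=4: 1584+4320+12·18·16=9360; k=5: 2520+0+12·15·16=5400 → min 3528.
Optimal order: ((W₁·(W₂·W₃))·((W₄·W₅)·W₆)) with cost 3528.

3528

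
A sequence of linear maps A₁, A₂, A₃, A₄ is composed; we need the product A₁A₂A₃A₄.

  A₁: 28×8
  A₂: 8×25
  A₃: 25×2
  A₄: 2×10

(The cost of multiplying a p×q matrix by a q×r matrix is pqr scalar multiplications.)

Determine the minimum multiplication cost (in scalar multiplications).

Adjacent pairs: A₁A₂ = 28·8·25 = 5600; A₂A₃ = 8·25·2 = 400; A₃A₄ = 25·2·10 = 500.
Length 3: A₁..A₃: k=1: 0+400+28·8·2=848; k=2: 5600+0+28·25·2=7000 → min 848 | A₂..A₄: k=2: 0+500+8·25·10=2500; k=3: 400+0+8·2·10=560 → min 560.
Length 4: A₁..A₄: k=1: 0+560+28·8·10=2800; k=2: 5600+500+28·25·10=13100; k=3: 848+0+28·2·10=1408 → min 1408.
Optimal order: ((A₁(A₂A₃))A₄) with cost 1408.

1408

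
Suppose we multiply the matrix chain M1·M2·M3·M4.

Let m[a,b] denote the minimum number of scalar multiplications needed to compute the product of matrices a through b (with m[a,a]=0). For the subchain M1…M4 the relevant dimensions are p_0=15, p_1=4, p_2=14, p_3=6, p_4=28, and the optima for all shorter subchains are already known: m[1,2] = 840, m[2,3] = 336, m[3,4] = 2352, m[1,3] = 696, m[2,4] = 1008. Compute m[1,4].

m[1,4] = min over k∈[1,3] of m[1,k]+m[k+1,4]+p_{0}·p_k·p_{4}.
k=1: 0 + 1008 + 15·4·28 = 2688; k=2: 840 + 2352 + 15·14·28 = 9072; k=3: 696 + 0 + 15·6·28 = 3216.
Minimum: 2688 at k=1.

2688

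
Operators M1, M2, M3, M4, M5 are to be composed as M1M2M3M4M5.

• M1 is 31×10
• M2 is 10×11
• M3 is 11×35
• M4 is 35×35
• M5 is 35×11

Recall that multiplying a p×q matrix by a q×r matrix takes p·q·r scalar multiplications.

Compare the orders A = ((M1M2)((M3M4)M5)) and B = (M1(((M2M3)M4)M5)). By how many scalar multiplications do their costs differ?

1511

Order A = ((M1M2)((M3M4)M5)): (M1M2): 31×10 by 10×11 → 31×11, cost 31·10·11 = 3410; (M3M4): 11×35 by 35×35 → 11×35, cost 11·35·35 = 13475; ((M3M4)M5): 11×35 by 35×11 → 11×11, cost 11·35·11 = 4235; cumulative 17710; ((M1M2)((M3M4)M5)): 31×11 by 11×11 → 31×11, cost 31·11·11 = 3751; cumulative 24871. Total 24871.
Order B = (M1(((M2M3)M4)M5)): (M2M3): 10×11 by 11×35 → 10×35, cost 10·11·35 = 3850; ((M2M3)M4): 10×35 by 35×35 → 10×35, cost 10·35·35 = 12250; cumulative 16100; (((M2M3)M4)M5): 10×35 by 35×11 → 10×11, cost 10·35·11 = 3850; cumulative 19950; (M1(((M2M3)M4)M5)): 31×10 by 10×11 → 31×11, cost 31·10·11 = 3410; cumulative 23360. Total 23360.
Difference: |24871 − 23360| = 1511.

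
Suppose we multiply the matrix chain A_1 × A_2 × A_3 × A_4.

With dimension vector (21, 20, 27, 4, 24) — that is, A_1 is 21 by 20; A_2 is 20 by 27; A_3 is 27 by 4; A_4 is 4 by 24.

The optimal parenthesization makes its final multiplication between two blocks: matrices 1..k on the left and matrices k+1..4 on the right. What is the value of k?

Adjacent pairs: A_1A_2 = 21·20·27 = 11340; A_2A_3 = 20·27·4 = 2160; A_3A_4 = 27·4·24 = 2592.
Length 3: A_1..A_3: k=1: 0+2160+21·20·4=3840; k=2: 11340+0+21·27·4=13608 → min 3840 | A_2..A_4: k=2: 0+2592+20·27·24=15552; k=3: 2160+0+20·4·24=4080 → min 4080.
Top-level splits: k=1: (A_1..A_1)·(A_2..A_4) → 0+4080+21·20·24 = 14160; k=2: (A_1..A_2)·(A_3..A_4) → 11340+2592+21·27·24 = 27540; k=3: (A_1..A_3)·(A_4..A_4) → 3840+0+21·4·24 = 5856.
Best split is after A_3, i.e. k = 3.

3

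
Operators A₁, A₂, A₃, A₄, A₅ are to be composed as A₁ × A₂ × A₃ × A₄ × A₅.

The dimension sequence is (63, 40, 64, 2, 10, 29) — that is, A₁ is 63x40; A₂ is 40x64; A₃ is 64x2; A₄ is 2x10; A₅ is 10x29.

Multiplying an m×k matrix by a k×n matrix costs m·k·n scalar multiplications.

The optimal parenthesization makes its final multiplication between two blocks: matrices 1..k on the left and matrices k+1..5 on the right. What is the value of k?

Adjacent pairs: A₁A₂ = 63·40·64 = 161280; A₂A₃ = 40·64·2 = 5120; A₃A₄ = 64·2·10 = 1280; A₄A₅ = 2·10·29 = 580.
Length 3: A₁..A₃: k=1: 0+5120+63·40·2=10160; k=2: 161280+0+63·64·2=169344 → min 10160 | A₂..A₄: k=2: 0+1280+40·64·10=26880; k=3: 5120+0+40·2·10=5920 → min 5920 | A₃..A₅: k=3: 0+580+64·2·29=4292; k=4: 1280+0+64·10·29=19840 → min 4292.
Length 4: A₁..A₄: k=1: 0+5920+63·40·10=31120; k=2: 161280+1280+63·64·10=202880; k=3: 10160+0+63·2·10=11420 → min 11420 | A₂..A₅: k=2: 0+4292+40·64·29=78532; k=3: 5120+580+40·2·29=8020; k=4: 5920+0+40·10·29=17520 → min 8020.
Top-level splits: k=1: (A₁..A₁)·(A₂..A₅) → 0+8020+63·40·29 = 81100; k=2: (A₁..A₂)·(A₃..A₅) → 161280+4292+63·64·29 = 282500; k=3: (A₁..A₃)·(A₄..A₅) → 10160+580+63·2·29 = 14394; k=4: (A₁..A₄)·(A₅..A₅) → 11420+0+63·10·29 = 29690.
Best split is after A₃, i.e. k = 3.

3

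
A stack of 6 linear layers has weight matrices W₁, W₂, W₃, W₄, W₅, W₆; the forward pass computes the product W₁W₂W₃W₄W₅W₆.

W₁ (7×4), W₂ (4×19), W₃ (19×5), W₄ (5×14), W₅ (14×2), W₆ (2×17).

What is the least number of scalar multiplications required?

776

Adjacent pairs: W₁W₂ = 7·4·19 = 532; W₂W₃ = 4·19·5 = 380; W₃W₄ = 19·5·14 = 1330; W₄W₅ = 5·14·2 = 140; W₅W₆ = 14·2·17 = 476.
Length 3: W₁..W₃: k=1: 0+380+7·4·5=520; k=2: 532+0+7·19·5=1197 → min 520 | W₂..W₄: k=2: 0+1330+4·19·14=2394; k=3: 380+0+4·5·14=660 → min 660 | W₃..W₅: k=3: 0+140+19·5·2=330; k=4: 1330+0+19·14·2=1862 → min 330 | W₄..W₆: k=4: 0+476+5·14·17=1666; k=5: 140+0+5·2·17=310 → min 310.
Length 4: W₁..W₄: k=1: 0+660+7·4·14=1052; k=2: 532+1330+7·19·14=3724; k=3: 520+0+7·5·14=1010 → min 1010 | W₂..W₅: k=2: 0+330+4·19·2=482; k=3: 380+140+4·5·2=560; k=4: 660+0+4·14·2=772 → min 482 | W₃..W₆: k=3: 0+310+19·5·17=1925; k=4: 1330+476+19·14·17=6328; k=5: 330+0+19·2·17=976 → min 976.
Length 5: W₁..W₅: k=1: 0+482+7·4·2=538; k=2: 532+330+7·19·2=1128; k=3: 520+140+7·5·2=730; k=4: 1010+0+7·14·2=1206 → min 538 | W₂..W₆: k=2: 0+976+4·19·17=2268; k=3: 380+310+4·5·17=1030; k=4: 660+476+4·14·17=2088; k=5: 482+0+4·2·17=618 → min 618.
Length 6: W₁..W₆: k=1: 0+618+7·4·17=1094; k=2: 532+976+7·19·17=3769; k=3: 520+310+7·5·17=1425; k=4: 1010+476+7·14·17=3152; k=5: 538+0+7·2·17=776 → min 776.
Optimal order: ((W₁(W₂(W₃(W₄W₅))))W₆) with cost 776.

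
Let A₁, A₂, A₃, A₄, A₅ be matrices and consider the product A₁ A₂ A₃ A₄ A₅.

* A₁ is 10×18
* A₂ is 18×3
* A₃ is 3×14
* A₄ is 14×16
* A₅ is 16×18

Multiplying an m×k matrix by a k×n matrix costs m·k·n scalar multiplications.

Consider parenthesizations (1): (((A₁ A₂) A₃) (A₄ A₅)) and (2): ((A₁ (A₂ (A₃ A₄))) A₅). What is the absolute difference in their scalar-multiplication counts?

216

Order (1) = (((A₁ A₂) A₃) (A₄ A₅)): (A₁ A₂): 10×18 by 18×3 → 10×3, cost 10·18·3 = 540; ((A₁ A₂) A₃): 10×3 by 3×14 → 10×14, cost 10·3·14 = 420; cumulative 960; (A₄ A₅): 14×16 by 16×18 → 14×18, cost 14·16·18 = 4032; (((A₁ A₂) A₃) (A₄ A₅)): 10×14 by 14×18 → 10×18, cost 10·14·18 = 2520; cumulative 7512. Total 7512.
Order (2) = ((A₁ (A₂ (A₃ A₄))) A₅): (A₃ A₄): 3×14 by 14×16 → 3×16, cost 3·14·16 = 672; (A₂ (A₃ A₄)): 18×3 by 3×16 → 18×16, cost 18·3·16 = 864; cumulative 1536; (A₁ (A₂ (A₃ A₄))): 10×18 by 18×16 → 10×16, cost 10·18·16 = 2880; cumulative 4416; ((A₁ (A₂ (A₃ A₄))) A₅): 10×16 by 16×18 → 10×18, cost 10·16·18 = 2880; cumulative 7296. Total 7296.
Difference: |7512 − 7296| = 216.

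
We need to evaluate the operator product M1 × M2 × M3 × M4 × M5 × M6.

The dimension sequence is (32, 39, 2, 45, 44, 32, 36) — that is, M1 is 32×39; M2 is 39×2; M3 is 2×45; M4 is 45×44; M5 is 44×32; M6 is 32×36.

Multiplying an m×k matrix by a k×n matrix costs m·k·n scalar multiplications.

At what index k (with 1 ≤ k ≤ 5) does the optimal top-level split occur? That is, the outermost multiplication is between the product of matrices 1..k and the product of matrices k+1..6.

2

Adjacent pairs: M1M2 = 32·39·2 = 2496; M2M3 = 39·2·45 = 3510; M3M4 = 2·45·44 = 3960; M4M5 = 45·44·32 = 63360; M5M6 = 44·32·36 = 50688.
Length 3: M1..M3: k=1: 0+3510+32·39·45=59670; k=2: 2496+0+32·2·45=5376 → min 5376 | M2..M4: k=2: 0+3960+39·2·44=7392; k=3: 3510+0+39·45·44=80730 → min 7392 | M3..M5: k=3: 0+63360+2·45·32=66240; k=4: 3960+0+2·44·32=6776 → min 6776 | M4..M6: k=4: 0+50688+45·44·36=121968; k=5: 63360+0+45·32·36=115200 → min 115200.
Length 4: M1..M4: k=1: 0+7392+32·39·44=62304; k=2: 2496+3960+32·2·44=9272; k=3: 5376+0+32·45·44=68736 → min 9272 | M2..M5: k=2: 0+6776+39·2·32=9272; k=3: 3510+63360+39·45·32=123030; k=4: 7392+0+39·44·32=62304 → min 9272 | M3..M6: k=3: 0+115200+2·45·36=118440; k=4: 3960+50688+2·44·36=57816; k=5: 6776+0+2·32·36=9080 → min 9080.
Length 5: M1..M5: k=1: 0+9272+32·39·32=49208; k=2: 2496+6776+32·2·32=11320; k=3: 5376+63360+32·45·32=114816; k=4: 9272+0+32·44·32=54328 → min 11320 | M2..M6: k=2: 0+9080+39·2·36=11888; k=3: 3510+115200+39·45·36=181890; k=4: 7392+50688+39·44·36=119856; k=5: 9272+0+39·32·36=54200 → min 11888.
Top-level splits: k=1: (M1..M1)·(M2..M6) → 0+11888+32·39·36 = 56816; k=2: (M1..M2)·(M3..M6) → 2496+9080+32·2·36 = 13880; k=3: (M1..M3)·(M4..M6) → 5376+115200+32·45·36 = 172416; k=4: (M1..M4)·(M5..M6) → 9272+50688+32·44·36 = 110648; k=5: (M1..M5)·(M6..M6) → 11320+0+32·32·36 = 48184.
Best split is after M2, i.e. k = 2.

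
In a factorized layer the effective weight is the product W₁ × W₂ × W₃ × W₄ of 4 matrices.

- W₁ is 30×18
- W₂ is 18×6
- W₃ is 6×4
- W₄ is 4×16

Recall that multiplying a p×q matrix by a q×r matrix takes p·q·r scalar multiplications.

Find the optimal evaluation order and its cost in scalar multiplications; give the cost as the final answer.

Adjacent pairs: W₁W₂ = 30·18·6 = 3240; W₂W₃ = 18·6·4 = 432; W₃W₄ = 6·4·16 = 384.
Length 3: W₁..W₃: k=1: 0+432+30·18·4=2592; k=2: 3240+0+30·6·4=3960 → min 2592 | W₂..W₄: k=2: 0+384+18·6·16=2112; k=3: 432+0+18·4·16=1584 → min 1584.
Length 4: W₁..W₄: k=1: 0+1584+30·18·16=10224; k=2: 3240+384+30·6·16=6504; k=3: 2592+0+30·4·16=4512 → min 4512.
Optimal parenthesization: ((W₁ × (W₂ × W₃)) × W₄) with cost 4512.

4512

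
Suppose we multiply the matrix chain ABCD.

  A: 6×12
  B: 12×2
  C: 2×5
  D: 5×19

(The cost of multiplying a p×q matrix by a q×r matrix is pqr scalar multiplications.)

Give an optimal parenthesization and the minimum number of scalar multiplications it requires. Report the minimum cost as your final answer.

Adjacent pairs: AB = 6·12·2 = 144; BC = 12·2·5 = 120; CD = 2·5·19 = 190.
Length 3: A..C: k=1: 0+120+6·12·5=480; k=2: 144+0+6·2·5=204 → min 204 | B..D: k=2: 0+190+12·2·19=646; k=3: 120+0+12·5·19=1260 → min 646.
Length 4: A..D: k=1: 0+646+6·12·19=2014; k=2: 144+190+6·2·19=562; k=3: 204+0+6·5·19=774 → min 562.
Optimal parenthesization: ((AB)(CD)) with cost 562.

562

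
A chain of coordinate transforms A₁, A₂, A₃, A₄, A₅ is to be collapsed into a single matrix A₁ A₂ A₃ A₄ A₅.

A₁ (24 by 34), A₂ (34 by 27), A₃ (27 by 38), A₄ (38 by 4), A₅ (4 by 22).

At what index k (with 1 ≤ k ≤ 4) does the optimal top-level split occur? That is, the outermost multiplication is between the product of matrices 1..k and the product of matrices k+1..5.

Adjacent pairs: A₁A₂ = 24·34·27 = 22032; A₂A₃ = 34·27·38 = 34884; A₃A₄ = 27·38·4 = 4104; A₄A₅ = 38·4·22 = 3344.
Length 3: A₁..A₃: k=1: 0+34884+24·34·38=65892; k=2: 22032+0+24·27·38=46656 → min 46656 | A₂..A₄: k=2: 0+4104+34·27·4=7776; k=3: 34884+0+34·38·4=40052 → min 7776 | A₃..A₅: k=3: 0+3344+27·38·22=25916; k=4: 4104+0+27·4·22=6480 → min 6480.
Length 4: A₁..A₄: k=1: 0+7776+24·34·4=11040; k=2: 22032+4104+24·27·4=28728; k=3: 46656+0+24·38·4=50304 → min 11040 | A₂..A₅: k=2: 0+6480+34·27·22=26676; k=3: 34884+3344+34·38·22=66652; k=4: 7776+0+34·4·22=10768 → min 10768.
Top-level splits: k=1: (A₁..A₁)·(A₂..A₅) → 0+10768+24·34·22 = 28720; k=2: (A₁..A₂)·(A₃..A₅) → 22032+6480+24·27·22 = 42768; k=3: (A₁..A₃)·(A₄..A₅) → 46656+3344+24·38·22 = 70064; k=4: (A₁..A₄)·(A₅..A₅) → 11040+0+24·4·22 = 13152.
Best split is after A₄, i.e. k = 4.

4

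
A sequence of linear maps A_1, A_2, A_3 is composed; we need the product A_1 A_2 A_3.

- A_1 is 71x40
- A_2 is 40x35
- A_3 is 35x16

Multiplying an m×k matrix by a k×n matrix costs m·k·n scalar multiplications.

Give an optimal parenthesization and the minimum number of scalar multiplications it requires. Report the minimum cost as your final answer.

67840

(A_1 (A_2 A_3)): cost 67840.
((A_1 A_2) A_3): cost 139160.
Optimal: (A_1 (A_2 A_3)) with cost 67840.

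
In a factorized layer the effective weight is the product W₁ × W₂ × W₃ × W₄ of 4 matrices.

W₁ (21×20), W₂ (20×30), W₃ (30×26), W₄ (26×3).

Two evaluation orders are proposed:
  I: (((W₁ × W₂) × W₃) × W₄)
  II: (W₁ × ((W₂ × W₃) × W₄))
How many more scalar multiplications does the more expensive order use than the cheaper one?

12198

Order I = (((W₁ × W₂) × W₃) × W₄): (W₁ × W₂): 21×20 by 20×30 → 21×30, cost 21·20·30 = 12600; ((W₁ × W₂) × W₃): 21×30 by 30×26 → 21×26, cost 21·30·26 = 16380; cumulative 28980; (((W₁ × W₂) × W₃) × W₄): 21×26 by 26×3 → 21×3, cost 21·26·3 = 1638; cumulative 30618. Total 30618.
Order II = (W₁ × ((W₂ × W₃) × W₄)): (W₂ × W₃): 20×30 by 30×26 → 20×26, cost 20·30·26 = 15600; ((W₂ × W₃) × W₄): 20×26 by 26×3 → 20×3, cost 20·26·3 = 1560; cumulative 17160; (W₁ × ((W₂ × W₃) × W₄)): 21×20 by 20×3 → 21×3, cost 21·20·3 = 1260; cumulative 18420. Total 18420.
Difference: |30618 − 18420| = 12198.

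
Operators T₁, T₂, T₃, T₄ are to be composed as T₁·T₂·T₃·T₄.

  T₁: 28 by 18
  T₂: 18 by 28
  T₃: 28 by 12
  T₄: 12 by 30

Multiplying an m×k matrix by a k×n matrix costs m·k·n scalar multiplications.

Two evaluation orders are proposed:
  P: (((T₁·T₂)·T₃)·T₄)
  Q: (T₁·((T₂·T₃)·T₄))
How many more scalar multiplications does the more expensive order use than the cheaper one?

5952

Order P = (((T₁·T₂)·T₃)·T₄): (T₁·T₂): 28×18 by 18×28 → 28×28, cost 28·18·28 = 14112; ((T₁·T₂)·T₃): 28×28 by 28×12 → 28×12, cost 28·28·12 = 9408; cumulative 23520; (((T₁·T₂)·T₃)·T₄): 28×12 by 12×30 → 28×30, cost 28·12·30 = 10080; cumulative 33600. Total 33600.
Order Q = (T₁·((T₂·T₃)·T₄)): (T₂·T₃): 18×28 by 28×12 → 18×12, cost 18·28·12 = 6048; ((T₂·T₃)·T₄): 18×12 by 12×30 → 18×30, cost 18·12·30 = 6480; cumulative 12528; (T₁·((T₂·T₃)·T₄)): 28×18 by 18×30 → 28×30, cost 28·18·30 = 15120; cumulative 27648. Total 27648.
Difference: |33600 − 27648| = 5952.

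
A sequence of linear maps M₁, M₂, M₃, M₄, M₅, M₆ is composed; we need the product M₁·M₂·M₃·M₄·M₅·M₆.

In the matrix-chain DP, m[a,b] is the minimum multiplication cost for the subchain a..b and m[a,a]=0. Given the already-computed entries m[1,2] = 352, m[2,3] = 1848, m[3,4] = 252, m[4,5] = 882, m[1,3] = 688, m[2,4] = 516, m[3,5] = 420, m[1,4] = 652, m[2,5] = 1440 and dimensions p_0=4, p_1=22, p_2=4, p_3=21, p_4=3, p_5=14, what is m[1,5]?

820

m[1,5] = min over k∈[1,4] of m[1,k]+m[k+1,5]+p_{0}·p_k·p_{5}.
k=1: 0 + 1440 + 4·22·14 = 2672; k=2: 352 + 420 + 4·4·14 = 996; k=3: 688 + 882 + 4·21·14 = 2746; k=4: 652 + 0 + 4·3·14 = 820.
Minimum: 820 at k=4.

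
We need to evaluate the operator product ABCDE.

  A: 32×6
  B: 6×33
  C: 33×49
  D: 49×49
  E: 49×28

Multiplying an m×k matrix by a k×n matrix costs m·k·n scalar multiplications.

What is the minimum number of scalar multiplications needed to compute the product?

Adjacent pairs: AB = 32·6·33 = 6336; BC = 6·33·49 = 9702; CD = 33·49·49 = 79233; DE = 49·49·28 = 67228.
Length 3: A..C: k=1: 0+9702+32·6·49=19110; k=2: 6336+0+32·33·49=58080 → min 19110 | B..D: k=2: 0+79233+6·33·49=88935; k=3: 9702+0+6·49·49=24108 → min 24108 | C..E: k=3: 0+67228+33·49·28=112504; k=4: 79233+0+33·49·28=124509 → min 112504.
Length 4: A..D: k=1: 0+24108+32·6·49=33516; k=2: 6336+79233+32·33·49=137313; k=3: 19110+0+32·49·49=95942 → min 33516 | B..E: k=2: 0+112504+6·33·28=118048; k=3: 9702+67228+6·49·28=85162; k=4: 24108+0+6·49·28=32340 → min 32340.
Length 5: A..E: k=1: 0+32340+32·6·28=37716; k=2: 6336+112504+32·33·28=148408; k=3: 19110+67228+32·49·28=130242; k=4: 33516+0+32·49·28=77420 → min 37716.
Optimal order: (A(((BC)D)E)) with cost 37716.

37716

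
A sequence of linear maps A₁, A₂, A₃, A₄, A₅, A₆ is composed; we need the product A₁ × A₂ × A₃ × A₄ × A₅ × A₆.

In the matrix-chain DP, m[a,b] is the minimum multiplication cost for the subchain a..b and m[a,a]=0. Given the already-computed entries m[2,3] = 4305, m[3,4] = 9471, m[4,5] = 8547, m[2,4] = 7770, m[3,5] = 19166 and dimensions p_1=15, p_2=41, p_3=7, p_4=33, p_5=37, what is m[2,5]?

16737

m[2,5] = min over k∈[2,4] of m[2,k]+m[k+1,5]+p_{1}·p_k·p_{5}.
k=2: 0 + 19166 + 15·41·37 = 41921; k=3: 4305 + 8547 + 15·7·37 = 16737; k=4: 7770 + 0 + 15·33·37 = 26085.
Minimum: 16737 at k=3.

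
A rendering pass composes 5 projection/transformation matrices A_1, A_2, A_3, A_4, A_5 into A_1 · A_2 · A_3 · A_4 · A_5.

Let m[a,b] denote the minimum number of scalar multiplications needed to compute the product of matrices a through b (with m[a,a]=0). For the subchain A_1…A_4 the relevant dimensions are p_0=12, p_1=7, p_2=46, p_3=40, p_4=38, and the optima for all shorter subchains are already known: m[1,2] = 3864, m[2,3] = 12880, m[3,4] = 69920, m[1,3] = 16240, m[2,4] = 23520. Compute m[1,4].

m[1,4] = min over k∈[1,3] of m[1,k]+m[k+1,4]+p_{0}·p_k·p_{4}.
k=1: 0 + 23520 + 12·7·38 = 26712; k=2: 3864 + 69920 + 12·46·38 = 94760; k=3: 16240 + 0 + 12·40·38 = 34480.
Minimum: 26712 at k=1.

26712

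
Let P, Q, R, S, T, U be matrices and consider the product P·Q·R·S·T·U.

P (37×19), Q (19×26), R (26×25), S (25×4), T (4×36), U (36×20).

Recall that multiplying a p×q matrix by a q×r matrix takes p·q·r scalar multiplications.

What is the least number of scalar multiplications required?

13228

Adjacent pairs: PQ = 37·19·26 = 18278; QR = 19·26·25 = 12350; RS = 26·25·4 = 2600; ST = 25·4·36 = 3600; TU = 4·36·20 = 2880.
Length 3: P..R: k=1: 0+12350+37·19·25=29925; k=2: 18278+0+37·26·25=42328 → min 29925 | Q..S: k=2: 0+2600+19·26·4=4576; k=3: 12350+0+19·25·4=14250 → min 4576 | R..T: k=3: 0+3600+26·25·36=27000; k=4: 2600+0+26·4·36=6344 → min 6344 | S..U: k=4: 0+2880+25·4·20=4880; k=5: 3600+0+25·36·20=21600 → min 4880.
Length 4: P..S: k=1: 0+4576+37·19·4=7388; k=2: 18278+2600+37·26·4=24726; k=3: 29925+0+37·25·4=33625 → min 7388 | Q..T: k=2: 0+6344+19·26·36=24128; k=3: 12350+3600+19·25·36=33050; k=4: 4576+0+19·4·36=7312 → min 7312 | R..U: k=3: 0+4880+26·25·20=17880; k=4: 2600+2880+26·4·20=7560; k=5: 6344+0+26·36·20=25064 → min 7560.
Length 5: P..T: k=1: 0+7312+37·19·36=32620; k=2: 18278+6344+37·26·36=59254; k=3: 29925+3600+37·25·36=66825; k=4: 7388+0+37·4·36=12716 → min 12716 | Q..U: k=2: 0+7560+19·26·20=17440; k=3: 12350+4880+19·25·20=26730; k=4: 4576+2880+19·4·20=8976; k=5: 7312+0+19·36·20=20992 → min 8976.
Length 6: P..U: k=1: 0+8976+37·19·20=23036; k=2: 18278+7560+37·26·20=45078; k=3: 29925+4880+37·25·20=53305; k=4: 7388+2880+37·4·20=13228; k=5: 12716+0+37·36·20=39356 → min 13228.
Optimal order: ((P·(Q·(R·S)))·(T·U)) with cost 13228.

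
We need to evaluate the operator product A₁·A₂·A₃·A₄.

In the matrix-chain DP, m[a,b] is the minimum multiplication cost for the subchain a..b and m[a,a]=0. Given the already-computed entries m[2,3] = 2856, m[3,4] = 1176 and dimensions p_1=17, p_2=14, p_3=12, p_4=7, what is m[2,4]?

2842

m[2,4] = min over k∈[2,3] of m[2,k]+m[k+1,4]+p_{1}·p_k·p_{4}.
k=2: 0 + 1176 + 17·14·7 = 2842; k=3: 2856 + 0 + 17·12·7 = 4284.
Minimum: 2842 at k=2.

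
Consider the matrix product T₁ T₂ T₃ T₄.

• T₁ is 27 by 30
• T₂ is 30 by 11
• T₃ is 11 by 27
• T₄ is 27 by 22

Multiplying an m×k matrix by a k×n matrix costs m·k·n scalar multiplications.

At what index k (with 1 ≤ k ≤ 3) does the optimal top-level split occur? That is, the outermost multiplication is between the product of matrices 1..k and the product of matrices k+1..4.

Adjacent pairs: T₁T₂ = 27·30·11 = 8910; T₂T₃ = 30·11·27 = 8910; T₃T₄ = 11·27·22 = 6534.
Length 3: T₁..T₃: k=1: 0+8910+27·30·27=30780; k=2: 8910+0+27·11·27=16929 → min 16929 | T₂..T₄: k=2: 0+6534+30·11·22=13794; k=3: 8910+0+30·27·22=26730 → min 13794.
Top-level splits: k=1: (T₁..T₁)·(T₂..T₄) → 0+13794+27·30·22 = 31614; k=2: (T₁..T₂)·(T₃..T₄) → 8910+6534+27·11·22 = 21978; k=3: (T₁..T₃)·(T₄..T₄) → 16929+0+27·27·22 = 32967.
Best split is after T₂, i.e. k = 2.

2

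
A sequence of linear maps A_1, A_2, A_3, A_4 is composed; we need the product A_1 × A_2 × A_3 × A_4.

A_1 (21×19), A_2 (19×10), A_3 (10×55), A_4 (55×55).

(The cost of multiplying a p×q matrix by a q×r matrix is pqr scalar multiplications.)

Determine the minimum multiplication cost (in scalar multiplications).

45790

Adjacent pairs: A_1A_2 = 21·19·10 = 3990; A_2A_3 = 19·10·55 = 10450; A_3A_4 = 10·55·55 = 30250.
Length 3: A_1..A_3: k=1: 0+10450+21·19·55=32395; k=2: 3990+0+21·10·55=15540 → min 15540 | A_2..A_4: k=2: 0+30250+19·10·55=40700; k=3: 10450+0+19·55·55=67925 → min 40700.
Length 4: A_1..A_4: k=1: 0+40700+21·19·55=62645; k=2: 3990+30250+21·10·55=45790; k=3: 15540+0+21·55·55=79065 → min 45790.
Optimal order: ((A_1 × A_2) × (A_3 × A_4)) with cost 45790.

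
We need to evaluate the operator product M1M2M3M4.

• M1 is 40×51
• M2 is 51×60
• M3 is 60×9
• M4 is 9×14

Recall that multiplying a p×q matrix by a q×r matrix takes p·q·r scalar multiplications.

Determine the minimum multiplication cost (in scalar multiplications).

50940

Adjacent pairs: M1M2 = 40·51·60 = 122400; M2M3 = 51·60·9 = 27540; M3M4 = 60·9·14 = 7560.
Length 3: M1..M3: k=1: 0+27540+40·51·9=45900; k=2: 122400+0+40·60·9=144000 → min 45900 | M2..M4: k=2: 0+7560+51·60·14=50400; k=3: 27540+0+51·9·14=33966 → min 33966.
Length 4: M1..M4: k=1: 0+33966+40·51·14=62526; k=2: 122400+7560+40·60·14=163560; k=3: 45900+0+40·9·14=50940 → min 50940.
Optimal order: ((M1(M2M3))M4) with cost 50940.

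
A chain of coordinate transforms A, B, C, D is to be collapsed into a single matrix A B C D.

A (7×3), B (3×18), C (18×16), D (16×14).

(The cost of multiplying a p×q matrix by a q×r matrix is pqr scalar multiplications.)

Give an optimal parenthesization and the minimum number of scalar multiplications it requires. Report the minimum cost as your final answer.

1830

Adjacent pairs: AB = 7·3·18 = 378; BC = 3·18·16 = 864; CD = 18·16·14 = 4032.
Length 3: A..C: k=1: 0+864+7·3·16=1200; k=2: 378+0+7·18·16=2394 → min 1200 | B..D: k=2: 0+4032+3·18·14=4788; k=3: 864+0+3·16·14=1536 → min 1536.
Length 4: A..D: k=1: 0+1536+7·3·14=1830; k=2: 378+4032+7·18·14=6174; k=3: 1200+0+7·16·14=2768 → min 1830.
Optimal parenthesization: (A ((B C) D)) with cost 1830.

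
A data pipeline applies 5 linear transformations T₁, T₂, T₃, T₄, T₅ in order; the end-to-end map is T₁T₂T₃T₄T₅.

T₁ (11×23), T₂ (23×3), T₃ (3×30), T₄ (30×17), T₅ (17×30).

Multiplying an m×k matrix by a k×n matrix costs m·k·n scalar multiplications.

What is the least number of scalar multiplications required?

4809

Adjacent pairs: T₁T₂ = 11·23·3 = 759; T₂T₃ = 23·3·30 = 2070; T₃T₄ = 3·30·17 = 1530; T₄T₅ = 30·17·30 = 15300.
Length 3: T₁..T₃: k=1: 0+2070+11·23·30=9660; k=2: 759+0+11·3·30=1749 → min 1749 | T₂..T₄: k=2: 0+1530+23·3·17=2703; k=3: 2070+0+23·30·17=13800 → min 2703 | T₃..T₅: k=3: 0+15300+3·30·30=18000; k=4: 1530+0+3·17·30=3060 → min 3060.
Length 4: T₁..T₄: k=1: 0+2703+11·23·17=7004; k=2: 759+1530+11·3·17=2850; k=3: 1749+0+11·30·17=7359 → min 2850 | T₂..T₅: k=2: 0+3060+23·3·30=5130; k=3: 2070+15300+23·30·30=38070; k=4: 2703+0+23·17·30=14433 → min 5130.
Length 5: T₁..T₅: k=1: 0+5130+11·23·30=12720; k=2: 759+3060+11·3·30=4809; k=3: 1749+15300+11·30·30=26949; k=4: 2850+0+11·17·30=8460 → min 4809.
Optimal order: ((T₁T₂)((T₃T₄)T₅)) with cost 4809.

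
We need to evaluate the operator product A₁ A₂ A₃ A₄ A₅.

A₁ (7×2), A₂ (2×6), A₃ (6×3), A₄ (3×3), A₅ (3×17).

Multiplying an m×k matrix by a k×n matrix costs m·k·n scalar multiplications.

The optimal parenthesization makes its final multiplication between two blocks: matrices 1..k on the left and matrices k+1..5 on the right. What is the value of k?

Adjacent pairs: A₁A₂ = 7·2·6 = 84; A₂A₃ = 2·6·3 = 36; A₃A₄ = 6·3·3 = 54; A₄A₅ = 3·3·17 = 153.
Length 3: A₁..A₃: k=1: 0+36+7·2·3=78; k=2: 84+0+7·6·3=210 → min 78 | A₂..A₄: k=2: 0+54+2·6·3=90; k=3: 36+0+2·3·3=54 → min 54 | A₃..A₅: k=3: 0+153+6·3·17=459; k=4: 54+0+6·3·17=360 → min 360.
Length 4: A₁..A₄: k=1: 0+54+7·2·3=96; k=2: 84+54+7·6·3=264; k=3: 78+0+7·3·3=141 → min 96 | A₂..A₅: k=2: 0+360+2·6·17=564; k=3: 36+153+2·3·17=291; k=4: 54+0+2·3·17=156 → min 156.
Top-level splits: k=1: (A₁..A₁)·(A₂..A₅) → 0+156+7·2·17 = 394; k=2: (A₁..A₂)·(A₃..A₅) → 84+360+7·6·17 = 1158; k=3: (A₁..A₃)·(A₄..A₅) → 78+153+7·3·17 = 588; k=4: (A₁..A₄)·(A₅..A₅) → 96+0+7·3·17 = 453.
Best split is after A₁, i.e. k = 1.

1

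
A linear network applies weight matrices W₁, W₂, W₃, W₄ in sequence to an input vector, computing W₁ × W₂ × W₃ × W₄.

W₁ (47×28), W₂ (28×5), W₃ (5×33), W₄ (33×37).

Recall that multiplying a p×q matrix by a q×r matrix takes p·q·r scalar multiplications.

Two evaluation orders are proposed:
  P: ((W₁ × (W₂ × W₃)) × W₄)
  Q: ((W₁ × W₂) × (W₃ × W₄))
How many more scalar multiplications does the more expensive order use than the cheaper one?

84055

Order P = ((W₁ × (W₂ × W₃)) × W₄): (W₂ × W₃): 28×5 by 5×33 → 28×33, cost 28·5·33 = 4620; (W₁ × (W₂ × W₃)): 47×28 by 28×33 → 47×33, cost 47·28·33 = 43428; cumulative 48048; ((W₁ × (W₂ × W₃)) × W₄): 47×33 by 33×37 → 47×37, cost 47·33·37 = 57387; cumulative 105435. Total 105435.
Order Q = ((W₁ × W₂) × (W₃ × W₄)): (W₁ × W₂): 47×28 by 28×5 → 47×5, cost 47·28·5 = 6580; (W₃ × W₄): 5×33 by 33×37 → 5×37, cost 5·33·37 = 6105; ((W₁ × W₂) × (W₃ × W₄)): 47×5 by 5×37 → 47×37, cost 47·5·37 = 8695; cumulative 21380. Total 21380.
Difference: |105435 − 21380| = 84055.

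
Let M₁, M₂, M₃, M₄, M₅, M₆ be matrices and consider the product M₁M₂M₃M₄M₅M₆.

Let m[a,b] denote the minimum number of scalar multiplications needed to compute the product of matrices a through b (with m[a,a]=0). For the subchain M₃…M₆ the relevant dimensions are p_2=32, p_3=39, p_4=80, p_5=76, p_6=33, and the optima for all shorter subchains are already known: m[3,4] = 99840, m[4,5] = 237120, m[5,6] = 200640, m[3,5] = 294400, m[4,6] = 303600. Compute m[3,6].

344784

m[3,6] = min over k∈[3,5] of m[3,k]+m[k+1,6]+p_{2}·p_k·p_{6}.
k=3: 0 + 303600 + 32·39·33 = 344784; k=4: 99840 + 200640 + 32·80·33 = 384960; k=5: 294400 + 0 + 32·76·33 = 374656.
Minimum: 344784 at k=3.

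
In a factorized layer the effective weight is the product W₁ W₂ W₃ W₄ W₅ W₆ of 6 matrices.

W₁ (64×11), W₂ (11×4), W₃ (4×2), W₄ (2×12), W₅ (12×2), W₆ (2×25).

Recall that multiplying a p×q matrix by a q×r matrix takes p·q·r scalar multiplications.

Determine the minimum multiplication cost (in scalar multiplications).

4760

Adjacent pairs: W₁W₂ = 64·11·4 = 2816; W₂W₃ = 11·4·2 = 88; W₃W₄ = 4·2·12 = 96; W₄W₅ = 2·12·2 = 48; W₅W₆ = 12·2·25 = 600.
Length 3: W₁..W₃: k=1: 0+88+64·11·2=1496; k=2: 2816+0+64·4·2=3328 → min 1496 | W₂..W₄: k=2: 0+96+11·4·12=624; k=3: 88+0+11·2·12=352 → min 352 | W₃..W₅: k=3: 0+48+4·2·2=64; k=4: 96+0+4·12·2=192 → min 64 | W₄..W₆: k=4: 0+600+2·12·25=1200; k=5: 48+0+2·2·25=148 → min 148.
Length 4: W₁..W₄: k=1: 0+352+64·11·12=8800; k=2: 2816+96+64·4·12=5984; k=3: 1496+0+64·2·12=3032 → min 3032 | W₂..W₅: k=2: 0+64+11·4·2=152; k=3: 88+48+11·2·2=180; k=4: 352+0+11·12·2=616 → min 152 | W₃..W₆: k=3: 0+148+4·2·25=348; k=4: 96+600+4·12·25=1896; k=5: 64+0+4·2·25=264 → min 264.
Length 5: W₁..W₅: k=1: 0+152+64·11·2=1560; k=2: 2816+64+64·4·2=3392; k=3: 1496+48+64·2·2=1800; k=4: 3032+0+64·12·2=4568 → min 1560 | W₂..W₆: k=2: 0+264+11·4·25=1364; k=3: 88+148+11·2·25=786; k=4: 352+600+11·12·25=4252; k=5: 152+0+11·2·25=702 → min 702.
Length 6: W₁..W₆: k=1: 0+702+64·11·25=18302; k=2: 2816+264+64·4·25=9480; k=3: 1496+148+64·2·25=4844; k=4: 3032+600+64·12·25=22832; k=5: 1560+0+64·2·25=4760 → min 4760.
Optimal order: ((W₁ (W₂ (W₃ (W₄ W₅)))) W₆) with cost 4760.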